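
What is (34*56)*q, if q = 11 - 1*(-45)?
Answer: 106624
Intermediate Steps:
q = 56 (q = 11 + 45 = 56)
(34*56)*q = (34*56)*56 = 1904*56 = 106624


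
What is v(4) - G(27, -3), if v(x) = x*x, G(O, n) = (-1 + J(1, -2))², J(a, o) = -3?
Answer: 0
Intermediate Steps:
G(O, n) = 16 (G(O, n) = (-1 - 3)² = (-4)² = 16)
v(x) = x²
v(4) - G(27, -3) = 4² - 1*16 = 16 - 16 = 0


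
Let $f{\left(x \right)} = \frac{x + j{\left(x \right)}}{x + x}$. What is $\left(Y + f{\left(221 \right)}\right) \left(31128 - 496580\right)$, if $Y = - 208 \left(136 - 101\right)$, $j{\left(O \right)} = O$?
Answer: $3388025108$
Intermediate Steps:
$Y = -7280$ ($Y = \left(-208\right) 35 = -7280$)
$f{\left(x \right)} = 1$ ($f{\left(x \right)} = \frac{x + x}{x + x} = \frac{2 x}{2 x} = 2 x \frac{1}{2 x} = 1$)
$\left(Y + f{\left(221 \right)}\right) \left(31128 - 496580\right) = \left(-7280 + 1\right) \left(31128 - 496580\right) = \left(-7279\right) \left(-465452\right) = 3388025108$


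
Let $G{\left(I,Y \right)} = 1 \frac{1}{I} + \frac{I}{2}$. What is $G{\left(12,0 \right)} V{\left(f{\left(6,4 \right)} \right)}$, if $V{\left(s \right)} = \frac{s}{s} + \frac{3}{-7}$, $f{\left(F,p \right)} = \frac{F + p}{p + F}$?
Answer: $\frac{73}{21} \approx 3.4762$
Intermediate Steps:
$G{\left(I,Y \right)} = \frac{1}{I} + \frac{I}{2}$ ($G{\left(I,Y \right)} = \frac{1}{I} + I \frac{1}{2} = \frac{1}{I} + \frac{I}{2}$)
$f{\left(F,p \right)} = 1$ ($f{\left(F,p \right)} = \frac{F + p}{F + p} = 1$)
$V{\left(s \right)} = \frac{4}{7}$ ($V{\left(s \right)} = 1 + 3 \left(- \frac{1}{7}\right) = 1 - \frac{3}{7} = \frac{4}{7}$)
$G{\left(12,0 \right)} V{\left(f{\left(6,4 \right)} \right)} = \left(\frac{1}{12} + \frac{1}{2} \cdot 12\right) \frac{4}{7} = \left(\frac{1}{12} + 6\right) \frac{4}{7} = \frac{73}{12} \cdot \frac{4}{7} = \frac{73}{21}$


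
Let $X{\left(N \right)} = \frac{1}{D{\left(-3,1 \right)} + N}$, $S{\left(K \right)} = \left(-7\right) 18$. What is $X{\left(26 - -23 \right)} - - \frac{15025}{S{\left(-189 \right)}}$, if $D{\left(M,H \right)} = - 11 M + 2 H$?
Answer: $- \frac{30047}{252} \approx -119.23$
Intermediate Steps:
$S{\left(K \right)} = -126$
$X{\left(N \right)} = \frac{1}{35 + N}$ ($X{\left(N \right)} = \frac{1}{\left(\left(-11\right) \left(-3\right) + 2 \cdot 1\right) + N} = \frac{1}{\left(33 + 2\right) + N} = \frac{1}{35 + N}$)
$X{\left(26 - -23 \right)} - - \frac{15025}{S{\left(-189 \right)}} = \frac{1}{35 + \left(26 - -23\right)} - - \frac{15025}{-126} = \frac{1}{35 + \left(26 + 23\right)} - \left(-15025\right) \left(- \frac{1}{126}\right) = \frac{1}{35 + 49} - \frac{15025}{126} = \frac{1}{84} - \frac{15025}{126} = - \frac{30047}{252}$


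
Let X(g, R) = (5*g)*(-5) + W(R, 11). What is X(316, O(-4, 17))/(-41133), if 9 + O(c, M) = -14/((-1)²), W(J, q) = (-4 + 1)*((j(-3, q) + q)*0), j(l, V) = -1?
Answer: 7900/41133 ≈ 0.19206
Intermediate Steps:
W(J, q) = 0 (W(J, q) = (-4 + 1)*((-1 + q)*0) = -3*0 = 0)
O(c, M) = -23 (O(c, M) = -9 - 14/((-1)²) = -9 - 14/1 = -9 - 14*1 = -9 - 14 = -23)
X(g, R) = -25*g (X(g, R) = (5*g)*(-5) + 0 = -25*g + 0 = -25*g)
X(316, O(-4, 17))/(-41133) = -25*316/(-41133) = -7900*(-1/41133) = 7900/41133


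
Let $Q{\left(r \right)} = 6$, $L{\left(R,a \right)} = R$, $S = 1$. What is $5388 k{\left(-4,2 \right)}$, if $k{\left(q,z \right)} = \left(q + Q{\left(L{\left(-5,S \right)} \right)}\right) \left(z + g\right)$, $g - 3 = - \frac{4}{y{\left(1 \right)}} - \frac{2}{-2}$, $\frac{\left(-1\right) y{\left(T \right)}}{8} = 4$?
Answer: $66003$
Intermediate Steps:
$y{\left(T \right)} = -32$ ($y{\left(T \right)} = \left(-8\right) 4 = -32$)
$g = \frac{33}{8}$ ($g = 3 - \left(-1 - \frac{1}{8}\right) = 3 - - \frac{9}{8} = 3 + \left(\frac{1}{8} + 1\right) = 3 + \frac{9}{8} = \frac{33}{8} \approx 4.125$)
$k{\left(q,z \right)} = \left(6 + q\right) \left(\frac{33}{8} + z\right)$ ($k{\left(q,z \right)} = \left(q + 6\right) \left(z + \frac{33}{8}\right) = \left(6 + q\right) \left(\frac{33}{8} + z\right)$)
$5388 k{\left(-4,2 \right)} = 5388 \left(\frac{99}{4} + 6 \cdot 2 + \frac{33}{8} \left(-4\right) - 8\right) = 5388 \left(\frac{99}{4} + 12 - \frac{33}{2} - 8\right) = 5388 \cdot \frac{49}{4} = 66003$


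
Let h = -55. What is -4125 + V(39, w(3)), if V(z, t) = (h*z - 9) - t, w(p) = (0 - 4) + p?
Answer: -6278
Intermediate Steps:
w(p) = -4 + p
V(z, t) = -9 - t - 55*z (V(z, t) = (-55*z - 9) - t = (-9 - 55*z) - t = -9 - t - 55*z)
-4125 + V(39, w(3)) = -4125 + (-9 - (-4 + 3) - 55*39) = -4125 + (-9 - 1*(-1) - 2145) = -4125 + (-9 + 1 - 2145) = -4125 - 2153 = -6278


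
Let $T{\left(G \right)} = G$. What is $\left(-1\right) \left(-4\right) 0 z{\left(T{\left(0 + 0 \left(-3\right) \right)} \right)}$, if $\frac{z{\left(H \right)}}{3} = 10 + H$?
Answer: $0$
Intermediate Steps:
$z{\left(H \right)} = 30 + 3 H$ ($z{\left(H \right)} = 3 \left(10 + H\right) = 30 + 3 H$)
$\left(-1\right) \left(-4\right) 0 z{\left(T{\left(0 + 0 \left(-3\right) \right)} \right)} = \left(-1\right) \left(-4\right) 0 \left(30 + 3 \left(0 + 0 \left(-3\right)\right)\right) = 4 \cdot 0 \left(30 + 3 \left(0 + 0\right)\right) = 0 \left(30 + 3 \cdot 0\right) = 0 \left(30 + 0\right) = 0 \cdot 30 = 0$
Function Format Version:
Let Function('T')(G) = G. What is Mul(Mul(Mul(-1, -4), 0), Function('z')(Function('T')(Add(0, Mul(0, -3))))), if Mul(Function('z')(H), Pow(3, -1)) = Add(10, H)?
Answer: 0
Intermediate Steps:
Function('z')(H) = Add(30, Mul(3, H)) (Function('z')(H) = Mul(3, Add(10, H)) = Add(30, Mul(3, H)))
Mul(Mul(Mul(-1, -4), 0), Function('z')(Function('T')(Add(0, Mul(0, -3))))) = Mul(Mul(Mul(-1, -4), 0), Add(30, Mul(3, Add(0, Mul(0, -3))))) = Mul(Mul(4, 0), Add(30, Mul(3, Add(0, 0)))) = Mul(0, Add(30, Mul(3, 0))) = Mul(0, Add(30, 0)) = Mul(0, 30) = 0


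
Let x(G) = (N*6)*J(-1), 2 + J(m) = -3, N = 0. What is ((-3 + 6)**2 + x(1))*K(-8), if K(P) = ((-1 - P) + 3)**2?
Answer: 900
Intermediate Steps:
J(m) = -5 (J(m) = -2 - 3 = -5)
x(G) = 0 (x(G) = (0*6)*(-5) = 0*(-5) = 0)
K(P) = (2 - P)**2
((-3 + 6)**2 + x(1))*K(-8) = ((-3 + 6)**2 + 0)*(-2 - 8)**2 = (3**2 + 0)*(-10)**2 = (9 + 0)*100 = 9*100 = 900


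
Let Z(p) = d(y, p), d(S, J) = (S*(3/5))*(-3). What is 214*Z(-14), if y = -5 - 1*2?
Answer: 13482/5 ≈ 2696.4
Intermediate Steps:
y = -7 (y = -5 - 2 = -7)
d(S, J) = -9*S/5 (d(S, J) = (S*(3*(⅕)))*(-3) = (S*(⅗))*(-3) = (3*S/5)*(-3) = -9*S/5)
Z(p) = 63/5 (Z(p) = -9/5*(-7) = 63/5)
214*Z(-14) = 214*(63/5) = 13482/5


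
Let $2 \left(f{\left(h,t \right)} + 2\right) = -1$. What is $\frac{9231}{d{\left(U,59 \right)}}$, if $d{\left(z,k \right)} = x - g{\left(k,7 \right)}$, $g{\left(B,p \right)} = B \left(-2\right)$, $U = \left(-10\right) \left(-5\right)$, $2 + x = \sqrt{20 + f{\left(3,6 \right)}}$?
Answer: $\frac{41992}{527} - \frac{181 \sqrt{70}}{527} \approx 76.808$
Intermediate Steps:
$f{\left(h,t \right)} = - \frac{5}{2}$ ($f{\left(h,t \right)} = -2 + \frac{1}{2} \left(-1\right) = -2 - \frac{1}{2} = - \frac{5}{2}$)
$x = -2 + \frac{\sqrt{70}}{2}$ ($x = -2 + \sqrt{20 - \frac{5}{2}} = -2 + \sqrt{\frac{35}{2}} = -2 + \frac{\sqrt{70}}{2} \approx 2.1833$)
$U = 50$
$g{\left(B,p \right)} = - 2 B$
$d{\left(z,k \right)} = -2 + \frac{\sqrt{70}}{2} + 2 k$ ($d{\left(z,k \right)} = \left(-2 + \frac{\sqrt{70}}{2}\right) - - 2 k = \left(-2 + \frac{\sqrt{70}}{2}\right) + 2 k = -2 + \frac{\sqrt{70}}{2} + 2 k$)
$\frac{9231}{d{\left(U,59 \right)}} = \frac{9231}{-2 + \frac{\sqrt{70}}{2} + 2 \cdot 59} = \frac{9231}{-2 + \frac{\sqrt{70}}{2} + 118} = \frac{9231}{116 + \frac{\sqrt{70}}{2}}$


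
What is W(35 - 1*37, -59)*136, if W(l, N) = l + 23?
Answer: 2856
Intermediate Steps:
W(l, N) = 23 + l
W(35 - 1*37, -59)*136 = (23 + (35 - 1*37))*136 = (23 + (35 - 37))*136 = (23 - 2)*136 = 21*136 = 2856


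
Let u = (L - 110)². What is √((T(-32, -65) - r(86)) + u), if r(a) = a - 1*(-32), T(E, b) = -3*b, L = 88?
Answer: √561 ≈ 23.685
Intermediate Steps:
r(a) = 32 + a (r(a) = a + 32 = 32 + a)
u = 484 (u = (88 - 110)² = (-22)² = 484)
√((T(-32, -65) - r(86)) + u) = √((-3*(-65) - (32 + 86)) + 484) = √((195 - 1*118) + 484) = √((195 - 118) + 484) = √(77 + 484) = √561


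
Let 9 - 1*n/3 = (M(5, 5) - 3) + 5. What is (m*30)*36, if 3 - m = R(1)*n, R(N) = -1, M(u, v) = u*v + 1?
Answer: -58320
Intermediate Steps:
M(u, v) = 1 + u*v
n = -57 (n = 27 - 3*(((1 + 5*5) - 3) + 5) = 27 - 3*(((1 + 25) - 3) + 5) = 27 - 3*((26 - 3) + 5) = 27 - 3*(23 + 5) = 27 - 3*28 = 27 - 84 = -57)
m = -54 (m = 3 - (-1)*(-57) = 3 - 1*57 = 3 - 57 = -54)
(m*30)*36 = -54*30*36 = -1620*36 = -58320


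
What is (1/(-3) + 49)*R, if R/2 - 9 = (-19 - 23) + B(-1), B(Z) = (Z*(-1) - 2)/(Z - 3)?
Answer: -9563/3 ≈ -3187.7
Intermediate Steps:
B(Z) = (-2 - Z)/(-3 + Z) (B(Z) = (-Z - 2)/(-3 + Z) = (-2 - Z)/(-3 + Z))
R = -131/2 (R = 18 + 2*((-19 - 23) + (-2 - 1*(-1))/(-3 - 1)) = 18 + 2*(-42 + (-2 + 1)/(-4)) = 18 + 2*(-42 - 1/4*(-1)) = 18 + 2*(-42 + 1/4) = 18 + 2*(-167/4) = 18 - 167/2 = -131/2 ≈ -65.500)
(1/(-3) + 49)*R = (1/(-3) + 49)*(-131/2) = (-1/3 + 49)*(-131/2) = (146/3)*(-131/2) = -9563/3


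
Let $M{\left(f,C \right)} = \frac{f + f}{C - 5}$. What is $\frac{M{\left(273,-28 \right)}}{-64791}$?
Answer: $\frac{182}{712701} \approx 0.00025537$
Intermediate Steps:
$M{\left(f,C \right)} = \frac{2 f}{-5 + C}$
$\frac{M{\left(273,-28 \right)}}{-64791} = \frac{2 \cdot 273 \frac{1}{-5 - 28}}{-64791} = 2 \cdot 273 \frac{1}{-33} \left(- \frac{1}{64791}\right) = 2 \cdot 273 \left(- \frac{1}{33}\right) \left(- \frac{1}{64791}\right) = \left(- \frac{182}{11}\right) \left(- \frac{1}{64791}\right) = \frac{182}{712701}$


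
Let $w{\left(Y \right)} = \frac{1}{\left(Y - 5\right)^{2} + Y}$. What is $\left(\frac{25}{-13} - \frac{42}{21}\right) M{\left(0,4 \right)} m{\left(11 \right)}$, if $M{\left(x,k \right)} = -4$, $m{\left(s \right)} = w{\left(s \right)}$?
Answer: $\frac{204}{611} \approx 0.33388$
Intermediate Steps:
$w{\left(Y \right)} = \frac{1}{Y + \left(-5 + Y\right)^{2}}$ ($w{\left(Y \right)} = \frac{1}{\left(-5 + Y\right)^{2} + Y} = \frac{1}{Y + \left(-5 + Y\right)^{2}}$)
$m{\left(s \right)} = \frac{1}{s + \left(-5 + s\right)^{2}}$
$\left(\frac{25}{-13} - \frac{42}{21}\right) M{\left(0,4 \right)} m{\left(11 \right)} = \frac{\left(\frac{25}{-13} - \frac{42}{21}\right) \left(-4\right)}{11 + \left(-5 + 11\right)^{2}} = \frac{\left(25 \left(- \frac{1}{13}\right) - 2\right) \left(-4\right)}{11 + 6^{2}} = \frac{\left(- \frac{25}{13} - 2\right) \left(-4\right)}{11 + 36} = \frac{\left(- \frac{51}{13}\right) \left(-4\right)}{47} = \frac{204}{13} \cdot \frac{1}{47} = \frac{204}{611}$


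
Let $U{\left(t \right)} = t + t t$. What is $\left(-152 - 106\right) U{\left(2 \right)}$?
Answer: $-1548$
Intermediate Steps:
$U{\left(t \right)} = t + t^{2}$
$\left(-152 - 106\right) U{\left(2 \right)} = \left(-152 - 106\right) 2 \left(1 + 2\right) = - 258 \cdot 2 \cdot 3 = \left(-258\right) 6 = -1548$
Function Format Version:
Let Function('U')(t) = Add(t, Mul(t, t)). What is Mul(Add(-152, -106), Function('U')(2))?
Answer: -1548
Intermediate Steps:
Function('U')(t) = Add(t, Pow(t, 2))
Mul(Add(-152, -106), Function('U')(2)) = Mul(Add(-152, -106), Mul(2, Add(1, 2))) = Mul(-258, Mul(2, 3)) = Mul(-258, 6) = -1548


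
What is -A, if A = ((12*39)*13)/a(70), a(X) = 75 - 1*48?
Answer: -676/3 ≈ -225.33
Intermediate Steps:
a(X) = 27 (a(X) = 75 - 48 = 27)
A = 676/3 (A = ((12*39)*13)/27 = (468*13)*(1/27) = 6084*(1/27) = 676/3 ≈ 225.33)
-A = -1*676/3 = -676/3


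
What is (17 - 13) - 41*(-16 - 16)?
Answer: 1316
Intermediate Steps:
(17 - 13) - 41*(-16 - 16) = 4 - 41*(-32) = 4 + 1312 = 1316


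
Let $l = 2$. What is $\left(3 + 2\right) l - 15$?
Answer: $-5$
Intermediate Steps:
$\left(3 + 2\right) l - 15 = \left(3 + 2\right) 2 - 15 = 5 \cdot 2 - 15 = 10 - 15 = -5$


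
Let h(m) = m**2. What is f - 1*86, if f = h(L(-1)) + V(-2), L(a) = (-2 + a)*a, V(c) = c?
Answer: -79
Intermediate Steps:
L(a) = a*(-2 + a)
f = 7 (f = (-(-2 - 1))**2 - 2 = (-1*(-3))**2 - 2 = 3**2 - 2 = 9 - 2 = 7)
f - 1*86 = 7 - 1*86 = 7 - 86 = -79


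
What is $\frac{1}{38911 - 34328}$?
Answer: $\frac{1}{4583} \approx 0.0002182$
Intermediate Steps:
$\frac{1}{38911 - 34328} = \frac{1}{4583}$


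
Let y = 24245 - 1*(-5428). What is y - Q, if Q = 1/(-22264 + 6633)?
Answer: 463818664/15631 ≈ 29673.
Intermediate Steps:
y = 29673 (y = 24245 + 5428 = 29673)
Q = -1/15631 (Q = 1/(-15631) = -1/15631 ≈ -6.3975e-5)
y - Q = 29673 - 1*(-1/15631) = 29673 + 1/15631 = 463818664/15631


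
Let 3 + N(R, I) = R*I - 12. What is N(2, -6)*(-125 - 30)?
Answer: 4185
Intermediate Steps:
N(R, I) = -15 + I*R (N(R, I) = -3 + (R*I - 12) = -3 + (I*R - 12) = -3 + (-12 + I*R) = -15 + I*R)
N(2, -6)*(-125 - 30) = (-15 - 6*2)*(-125 - 30) = (-15 - 12)*(-155) = -27*(-155) = 4185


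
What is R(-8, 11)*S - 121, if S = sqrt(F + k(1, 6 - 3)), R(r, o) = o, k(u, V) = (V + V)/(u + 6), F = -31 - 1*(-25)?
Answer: -121 + 66*I*sqrt(7)/7 ≈ -121.0 + 24.946*I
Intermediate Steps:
F = -6 (F = -31 + 25 = -6)
k(u, V) = 2*V/(6 + u) (k(u, V) = (2*V)/(6 + u) = 2*V/(6 + u))
S = 6*I*sqrt(7)/7 (S = sqrt(-6 + 2*(6 - 3)/(6 + 1)) = sqrt(-6 + 2*3/7) = sqrt(-6 + 2*3*(1/7)) = sqrt(-6 + 6/7) = sqrt(-36/7) = 6*I*sqrt(7)/7 ≈ 2.2678*I)
R(-8, 11)*S - 121 = 11*(6*I*sqrt(7)/7) - 121 = 66*I*sqrt(7)/7 - 121 = -121 + 66*I*sqrt(7)/7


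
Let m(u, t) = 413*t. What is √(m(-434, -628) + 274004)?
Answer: 4*√915 ≈ 121.00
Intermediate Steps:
√(m(-434, -628) + 274004) = √(413*(-628) + 274004) = √(-259364 + 274004) = √14640 = 4*√915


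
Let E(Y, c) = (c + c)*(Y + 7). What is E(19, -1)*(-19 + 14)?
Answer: 260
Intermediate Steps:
E(Y, c) = 2*c*(7 + Y) (E(Y, c) = (2*c)*(7 + Y) = 2*c*(7 + Y))
E(19, -1)*(-19 + 14) = (2*(-1)*(7 + 19))*(-19 + 14) = (2*(-1)*26)*(-5) = -52*(-5) = 260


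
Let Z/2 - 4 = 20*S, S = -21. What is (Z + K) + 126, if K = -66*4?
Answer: -970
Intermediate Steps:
K = -264
Z = -832 (Z = 8 + 2*(20*(-21)) = 8 + 2*(-420) = 8 - 840 = -832)
(Z + K) + 126 = (-832 - 264) + 126 = -1096 + 126 = -970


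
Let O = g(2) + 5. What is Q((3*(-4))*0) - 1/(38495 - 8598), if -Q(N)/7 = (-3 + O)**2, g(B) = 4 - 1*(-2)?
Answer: -13393857/29897 ≈ -448.00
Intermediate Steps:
g(B) = 6 (g(B) = 4 + 2 = 6)
O = 11 (O = 6 + 5 = 11)
Q(N) = -448 (Q(N) = -7*(-3 + 11)**2 = -7*8**2 = -7*64 = -448)
Q((3*(-4))*0) - 1/(38495 - 8598) = -448 - 1/(38495 - 8598) = -448 - 1/29897 = -13393857/29897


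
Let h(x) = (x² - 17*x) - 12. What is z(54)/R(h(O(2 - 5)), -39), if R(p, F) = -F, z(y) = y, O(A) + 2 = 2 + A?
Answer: 18/13 ≈ 1.3846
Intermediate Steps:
O(A) = A (O(A) = -2 + (2 + A) = A)
h(x) = -12 + x² - 17*x
z(54)/R(h(O(2 - 5)), -39) = 54/((-1*(-39))) = 54/39 = 54*(1/39) = 18/13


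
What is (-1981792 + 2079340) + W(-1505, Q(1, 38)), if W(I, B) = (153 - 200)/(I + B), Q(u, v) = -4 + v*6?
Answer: 124959035/1281 ≈ 97548.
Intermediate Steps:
Q(u, v) = -4 + 6*v
W(I, B) = -47/(B + I)
(-1981792 + 2079340) + W(-1505, Q(1, 38)) = (-1981792 + 2079340) - 47/((-4 + 6*38) - 1505) = 97548 - 47/((-4 + 228) - 1505) = 97548 - 47/(224 - 1505) = 97548 - 47/(-1281) = 97548 - 47*(-1/1281) = 97548 + 47/1281 = 124959035/1281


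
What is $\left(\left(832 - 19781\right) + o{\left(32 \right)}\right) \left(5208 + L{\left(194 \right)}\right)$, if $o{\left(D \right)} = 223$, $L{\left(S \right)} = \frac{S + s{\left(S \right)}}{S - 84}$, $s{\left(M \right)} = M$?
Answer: $- \frac{5367508284}{55} \approx -9.7591 \cdot 10^{7}$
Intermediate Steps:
$L{\left(S \right)} = \frac{2 S}{-84 + S}$ ($L{\left(S \right)} = \frac{S + S}{S - 84} = \frac{2 S}{-84 + S}$)
$\left(\left(832 - 19781\right) + o{\left(32 \right)}\right) \left(5208 + L{\left(194 \right)}\right) = \left(\left(832 - 19781\right) + 223\right) \left(5208 + 2 \cdot 194 \frac{1}{-84 + 194}\right) = \left(-18949 + 223\right) \left(5208 + 2 \cdot 194 \cdot \frac{1}{110}\right) = - 18726 \left(5208 + 2 \cdot 194 \cdot \frac{1}{110}\right) = - 18726 \left(5208 + \frac{194}{55}\right) = \left(-18726\right) \frac{286634}{55} = - \frac{5367508284}{55}$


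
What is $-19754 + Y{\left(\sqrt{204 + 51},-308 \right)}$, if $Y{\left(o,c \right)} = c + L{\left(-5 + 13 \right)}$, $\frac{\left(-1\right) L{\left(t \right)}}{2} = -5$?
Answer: $-20052$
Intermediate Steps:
$L{\left(t \right)} = 10$ ($L{\left(t \right)} = \left(-2\right) \left(-5\right) = 10$)
$Y{\left(o,c \right)} = 10 + c$ ($Y{\left(o,c \right)} = c + 10 = 10 + c$)
$-19754 + Y{\left(\sqrt{204 + 51},-308 \right)} = -19754 + \left(10 - 308\right) = -19754 - 298 = -20052$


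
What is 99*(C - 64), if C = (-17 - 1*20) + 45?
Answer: -5544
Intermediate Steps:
C = 8 (C = (-17 - 20) + 45 = -37 + 45 = 8)
99*(C - 64) = 99*(8 - 64) = 99*(-56) = -5544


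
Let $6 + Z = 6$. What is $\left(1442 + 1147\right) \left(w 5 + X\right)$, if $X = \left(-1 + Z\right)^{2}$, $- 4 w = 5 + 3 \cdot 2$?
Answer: $- \frac{132039}{4} \approx -33010.0$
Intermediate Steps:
$Z = 0$ ($Z = -6 + 6 = 0$)
$w = - \frac{11}{4}$ ($w = - \frac{5 + 3 \cdot 2}{4} = - \frac{5 + 6}{4} = \left(- \frac{1}{4}\right) 11 = - \frac{11}{4} \approx -2.75$)
$X = 1$ ($X = \left(-1 + 0\right)^{2} = \left(-1\right)^{2} = 1$)
$\left(1442 + 1147\right) \left(w 5 + X\right) = \left(1442 + 1147\right) \left(\left(- \frac{11}{4}\right) 5 + 1\right) = 2589 \left(- \frac{55}{4} + 1\right) = 2589 \left(- \frac{51}{4}\right) = - \frac{132039}{4}$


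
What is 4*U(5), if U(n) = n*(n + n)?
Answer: 200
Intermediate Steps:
U(n) = 2*n² (U(n) = n*(2*n) = 2*n²)
4*U(5) = 4*(2*5²) = 4*(2*25) = 4*50 = 200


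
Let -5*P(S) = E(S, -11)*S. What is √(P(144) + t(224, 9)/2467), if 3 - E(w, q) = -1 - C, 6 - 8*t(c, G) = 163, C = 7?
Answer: I*√771248564030/49340 ≈ 17.799*I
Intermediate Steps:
t(c, G) = -157/8 (t(c, G) = ¾ - ⅛*163 = ¾ - 163/8 = -157/8)
E(w, q) = 11 (E(w, q) = 3 - (-1 - 1*7) = 3 - (-1 - 7) = 3 - 1*(-8) = 3 + 8 = 11)
P(S) = -11*S/5
√(P(144) + t(224, 9)/2467) = √(-11/5*144 - 157/8/2467) = √(-1584/5 - 157/8*1/2467) = √(-1584/5 - 157/19736) = √(-31262609/98680) = I*√771248564030/49340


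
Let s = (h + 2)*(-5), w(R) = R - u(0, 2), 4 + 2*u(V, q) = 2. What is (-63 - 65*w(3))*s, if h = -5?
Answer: -4845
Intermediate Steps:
u(V, q) = -1 (u(V, q) = -2 + (½)*2 = -2 + 1 = -1)
w(R) = 1 + R (w(R) = R - 1*(-1) = R + 1 = 1 + R)
s = 15 (s = (-5 + 2)*(-5) = -3*(-5) = 15)
(-63 - 65*w(3))*s = (-63 - 65*(1 + 3))*15 = (-63 - 65*4)*15 = (-63 - 260)*15 = -323*15 = -4845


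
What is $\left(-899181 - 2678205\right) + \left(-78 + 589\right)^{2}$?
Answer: $-3316265$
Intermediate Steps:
$\left(-899181 - 2678205\right) + \left(-78 + 589\right)^{2} = -3577386 + 511^{2} = -3577386 + 261121 = -3316265$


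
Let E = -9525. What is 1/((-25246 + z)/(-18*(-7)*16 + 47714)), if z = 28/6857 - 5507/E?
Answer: -3248011760250/1648852076351 ≈ -1.9699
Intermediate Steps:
z = 38028199/65312925 (z = 28/6857 - 5507/(-9525) = 28*(1/6857) - 5507*(-1/9525) = 28/6857 + 5507/9525 = 38028199/65312925 ≈ 0.58225)
1/((-25246 + z)/(-18*(-7)*16 + 47714)) = 1/((-25246 + 38028199/65312925)/(-18*(-7)*16 + 47714)) = 1/(-1648852076351/(65312925*(126*16 + 47714))) = 1/(-1648852076351/(65312925*(2016 + 47714))) = 1/(-1648852076351/65312925/49730) = 1/(-1648852076351/65312925*1/49730) = 1/(-1648852076351/3248011760250) = -3248011760250/1648852076351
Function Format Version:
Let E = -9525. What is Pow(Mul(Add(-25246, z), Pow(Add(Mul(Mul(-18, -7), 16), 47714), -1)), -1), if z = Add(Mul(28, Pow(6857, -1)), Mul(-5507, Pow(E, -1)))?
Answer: Rational(-3248011760250, 1648852076351) ≈ -1.9699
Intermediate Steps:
z = Rational(38028199, 65312925) (z = Add(Mul(28, Pow(6857, -1)), Mul(-5507, Pow(-9525, -1))) = Add(Mul(28, Rational(1, 6857)), Mul(-5507, Rational(-1, 9525))) = Add(Rational(28, 6857), Rational(5507, 9525)) = Rational(38028199, 65312925) ≈ 0.58225)
Pow(Mul(Add(-25246, z), Pow(Add(Mul(Mul(-18, -7), 16), 47714), -1)), -1) = Pow(Mul(Add(-25246, Rational(38028199, 65312925)), Pow(Add(Mul(Mul(-18, -7), 16), 47714), -1)), -1) = Pow(Mul(Rational(-1648852076351, 65312925), Pow(Add(Mul(126, 16), 47714), -1)), -1) = Pow(Mul(Rational(-1648852076351, 65312925), Pow(Add(2016, 47714), -1)), -1) = Pow(Mul(Rational(-1648852076351, 65312925), Pow(49730, -1)), -1) = Pow(Mul(Rational(-1648852076351, 65312925), Rational(1, 49730)), -1) = Pow(Rational(-1648852076351, 3248011760250), -1) = Rational(-3248011760250, 1648852076351)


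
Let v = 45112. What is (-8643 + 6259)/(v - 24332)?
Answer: -596/5195 ≈ -0.11473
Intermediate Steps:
(-8643 + 6259)/(v - 24332) = (-8643 + 6259)/(45112 - 24332) = -2384/20780 = -2384*1/20780 = -596/5195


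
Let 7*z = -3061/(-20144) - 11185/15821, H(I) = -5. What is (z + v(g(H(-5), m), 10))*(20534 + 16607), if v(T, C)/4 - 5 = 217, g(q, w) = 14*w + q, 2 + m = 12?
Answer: 808470300106575/24515248 ≈ 3.2978e+7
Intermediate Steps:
m = 10 (m = -2 + 12 = 10)
g(q, w) = q + 14*w
v(T, C) = 888 (v(T, C) = 20 + 4*217 = 20 + 868 = 888)
z = -25268937/318698224 (z = (-3061/(-20144) - 11185/15821)/7 = (-3061*(-1/20144) - 11185*1/15821)/7 = (3061/20144 - 11185/15821)/7 = (⅐)*(-176882559/318698224) = -25268937/318698224 ≈ -0.079288)
(z + v(g(H(-5), m), 10))*(20534 + 16607) = (-25268937/318698224 + 888)*(20534 + 16607) = (282978753975/318698224)*37141 = 808470300106575/24515248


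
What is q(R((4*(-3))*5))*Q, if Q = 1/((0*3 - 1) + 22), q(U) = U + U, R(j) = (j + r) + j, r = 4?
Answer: -232/21 ≈ -11.048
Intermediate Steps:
R(j) = 4 + 2*j (R(j) = (j + 4) + j = (4 + j) + j = 4 + 2*j)
q(U) = 2*U
Q = 1/21 (Q = 1/((0 - 1) + 22) = 1/(-1 + 22) = 1/21 ≈ 0.047619)
q(R((4*(-3))*5))*Q = (2*(4 + 2*((4*(-3))*5)))*(1/21) = (2*(4 + 2*(-12*5)))*(1/21) = (2*(4 + 2*(-60)))*(1/21) = (2*(4 - 120))*(1/21) = (2*(-116))*(1/21) = -232*1/21 = -232/21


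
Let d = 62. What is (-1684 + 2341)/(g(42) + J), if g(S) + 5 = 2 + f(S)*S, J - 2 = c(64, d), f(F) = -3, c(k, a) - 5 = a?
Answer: -219/20 ≈ -10.950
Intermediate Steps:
c(k, a) = 5 + a
J = 69 (J = 2 + (5 + 62) = 2 + 67 = 69)
g(S) = -3 - 3*S (g(S) = -5 + (2 - 3*S) = -3 - 3*S)
(-1684 + 2341)/(g(42) + J) = (-1684 + 2341)/((-3 - 3*42) + 69) = 657/((-3 - 126) + 69) = 657/(-129 + 69) = 657/(-60) = 657*(-1/60) = -219/20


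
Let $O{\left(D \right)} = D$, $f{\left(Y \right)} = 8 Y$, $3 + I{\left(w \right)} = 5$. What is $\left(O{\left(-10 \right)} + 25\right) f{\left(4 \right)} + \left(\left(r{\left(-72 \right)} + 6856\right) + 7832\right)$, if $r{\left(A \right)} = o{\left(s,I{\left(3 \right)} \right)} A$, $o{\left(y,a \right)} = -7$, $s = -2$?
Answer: $15672$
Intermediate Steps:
$I{\left(w \right)} = 2$ ($I{\left(w \right)} = -3 + 5 = 2$)
$r{\left(A \right)} = - 7 A$
$\left(O{\left(-10 \right)} + 25\right) f{\left(4 \right)} + \left(\left(r{\left(-72 \right)} + 6856\right) + 7832\right) = \left(-10 + 25\right) 8 \cdot 4 + \left(\left(\left(-7\right) \left(-72\right) + 6856\right) + 7832\right) = 15 \cdot 32 + \left(\left(504 + 6856\right) + 7832\right) = 480 + \left(7360 + 7832\right) = 480 + 15192 = 15672$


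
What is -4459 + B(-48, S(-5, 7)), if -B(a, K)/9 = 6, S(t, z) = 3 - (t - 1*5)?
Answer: -4513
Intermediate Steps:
S(t, z) = 8 - t (S(t, z) = 3 - (t - 5) = 3 - (-5 + t) = 3 + (5 - t) = 8 - t)
B(a, K) = -54 (B(a, K) = -9*6 = -54)
-4459 + B(-48, S(-5, 7)) = -4459 - 54 = -4513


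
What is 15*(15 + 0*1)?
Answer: 225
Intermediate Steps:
15*(15 + 0*1) = 15*(15 + 0) = 15*15 = 225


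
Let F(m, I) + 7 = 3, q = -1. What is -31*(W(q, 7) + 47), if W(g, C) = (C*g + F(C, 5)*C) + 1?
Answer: -403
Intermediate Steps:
F(m, I) = -4 (F(m, I) = -7 + 3 = -4)
W(g, C) = 1 - 4*C + C*g (W(g, C) = (C*g - 4*C) + 1 = (-4*C + C*g) + 1 = 1 - 4*C + C*g)
-31*(W(q, 7) + 47) = -31*((1 - 4*7 + 7*(-1)) + 47) = -31*((1 - 28 - 7) + 47) = -31*(-34 + 47) = -31*13 = -403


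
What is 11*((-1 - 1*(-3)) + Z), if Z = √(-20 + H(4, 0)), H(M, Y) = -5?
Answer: 22 + 55*I ≈ 22.0 + 55.0*I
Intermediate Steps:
Z = 5*I (Z = √(-20 - 5) = √(-25) = 5*I ≈ 5.0*I)
11*((-1 - 1*(-3)) + Z) = 11*((-1 - 1*(-3)) + 5*I) = 11*((-1 + 3) + 5*I) = 11*(2 + 5*I) = 22 + 55*I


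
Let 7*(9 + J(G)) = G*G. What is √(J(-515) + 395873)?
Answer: √21253911/7 ≈ 658.60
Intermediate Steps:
J(G) = -9 + G²/7 (J(G) = -9 + (G*G)/7 = -9 + G²/7)
√(J(-515) + 395873) = √((-9 + (⅐)*(-515)²) + 395873) = √((-9 + (⅐)*265225) + 395873) = √((-9 + 265225/7) + 395873) = √(265162/7 + 395873) = √(3036273/7) = √21253911/7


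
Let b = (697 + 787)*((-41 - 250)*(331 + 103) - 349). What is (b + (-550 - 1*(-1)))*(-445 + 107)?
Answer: 63523301218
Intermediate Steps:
b = -187938212 (b = 1484*(-291*434 - 349) = 1484*(-126294 - 349) = 1484*(-126643) = -187938212)
(b + (-550 - 1*(-1)))*(-445 + 107) = (-187938212 + (-550 - 1*(-1)))*(-445 + 107) = (-187938212 + (-550 + 1))*(-338) = (-187938212 - 549)*(-338) = -187938761*(-338) = 63523301218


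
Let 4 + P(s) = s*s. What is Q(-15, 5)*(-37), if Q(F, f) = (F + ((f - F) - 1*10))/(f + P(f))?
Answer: 185/26 ≈ 7.1154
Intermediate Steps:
P(s) = -4 + s**2 (P(s) = -4 + s*s = -4 + s**2)
Q(F, f) = (-10 + f)/(-4 + f + f**2) (Q(F, f) = (F + ((f - F) - 1*10))/(f + (-4 + f**2)) = (F + ((f - F) - 10))/(-4 + f + f**2) = (F + (-10 + f - F))/(-4 + f + f**2) = (-10 + f)/(-4 + f + f**2))
Q(-15, 5)*(-37) = ((-10 + 5)/(-4 + 5 + 5**2))*(-37) = (-5/(-4 + 5 + 25))*(-37) = (-5/26)*(-37) = ((1/26)*(-5))*(-37) = -5/26*(-37) = 185/26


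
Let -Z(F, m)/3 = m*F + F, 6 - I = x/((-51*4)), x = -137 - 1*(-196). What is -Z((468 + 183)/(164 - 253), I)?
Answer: -968037/6052 ≈ -159.95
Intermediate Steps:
x = 59 (x = -137 + 196 = 59)
I = 1283/204 (I = 6 - 59/((-51*4)) = 6 - 59/(-204) = 6 - 59*(-1)/204 = 6 - 1*(-59/204) = 6 + 59/204 = 1283/204 ≈ 6.2892)
Z(F, m) = -3*F - 3*F*m (Z(F, m) = -3*(m*F + F) = -3*(F*m + F) = -3*(F + F*m) = -3*F - 3*F*m)
-Z((468 + 183)/(164 - 253), I) = -(-3)*(468 + 183)/(164 - 253)*(1 + 1283/204) = -(-3)*651/(-89)*1487/204 = -(-3)*651*(-1/89)*1487/204 = -(-3)*(-651)*1487/(89*204) = -1*968037/6052 = -968037/6052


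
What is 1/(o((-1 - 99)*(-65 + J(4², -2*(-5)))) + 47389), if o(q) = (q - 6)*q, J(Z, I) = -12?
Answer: 1/59291189 ≈ 1.6866e-8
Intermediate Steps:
o(q) = q*(-6 + q) (o(q) = (-6 + q)*q = q*(-6 + q))
1/(o((-1 - 99)*(-65 + J(4², -2*(-5)))) + 47389) = 1/(((-1 - 99)*(-65 - 12))*(-6 + (-1 - 99)*(-65 - 12)) + 47389) = 1/((-100*(-77))*(-6 - 100*(-77)) + 47389) = 1/(7700*(-6 + 7700) + 47389) = 1/(7700*7694 + 47389) = 1/(59243800 + 47389) = 1/59291189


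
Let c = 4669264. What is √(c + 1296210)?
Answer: √5965474 ≈ 2442.4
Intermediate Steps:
√(c + 1296210) = √(4669264 + 1296210) = √5965474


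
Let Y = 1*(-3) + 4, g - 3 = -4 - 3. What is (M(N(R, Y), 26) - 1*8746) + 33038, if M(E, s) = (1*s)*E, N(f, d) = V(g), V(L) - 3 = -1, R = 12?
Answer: 24344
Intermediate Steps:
g = -4 (g = 3 + (-4 - 3) = 3 - 7 = -4)
Y = 1 (Y = -3 + 4 = 1)
V(L) = 2 (V(L) = 3 - 1 = 2)
N(f, d) = 2
M(E, s) = E*s (M(E, s) = s*E = E*s)
(M(N(R, Y), 26) - 1*8746) + 33038 = (2*26 - 1*8746) + 33038 = (52 - 8746) + 33038 = -8694 + 33038 = 24344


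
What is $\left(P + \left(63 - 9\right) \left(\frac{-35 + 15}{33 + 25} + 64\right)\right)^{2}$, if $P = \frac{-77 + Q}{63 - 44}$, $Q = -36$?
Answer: $\frac{3574818336961}{303601} \approx 1.1775 \cdot 10^{7}$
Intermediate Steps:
$P = - \frac{113}{19}$ ($P = \frac{-77 - 36}{63 - 44} = - \frac{113}{19} \approx -5.9474$)
$\left(P + \left(63 - 9\right) \left(\frac{-35 + 15}{33 + 25} + 64\right)\right)^{2} = \left(- \frac{113}{19} + \left(63 - 9\right) \left(\frac{-35 + 15}{33 + 25} + 64\right)\right)^{2} = \left(- \frac{113}{19} + 54 \left(- \frac{20}{58} + 64\right)\right)^{2} = \left(- \frac{113}{19} + 54 \left(\left(-20\right) \frac{1}{58} + 64\right)\right)^{2} = \left(- \frac{113}{19} + 54 \left(- \frac{10}{29} + 64\right)\right)^{2} = \left(- \frac{113}{19} + 54 \cdot \frac{1846}{29}\right)^{2} = \left(- \frac{113}{19} + \frac{99684}{29}\right)^{2} = \left(\frac{1890719}{551}\right)^{2} = \frac{3574818336961}{303601}$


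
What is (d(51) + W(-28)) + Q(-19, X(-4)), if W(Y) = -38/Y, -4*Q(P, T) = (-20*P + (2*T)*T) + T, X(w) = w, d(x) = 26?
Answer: -1045/14 ≈ -74.643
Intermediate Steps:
Q(P, T) = 5*P - T²/2 - T/4 (Q(P, T) = -((-20*P + (2*T)*T) + T)/4 = -((-20*P + 2*T²) + T)/4 = -(T - 20*P + 2*T²)/4 = 5*P - T²/2 - T/4)
(d(51) + W(-28)) + Q(-19, X(-4)) = (26 - 38/(-28)) + (5*(-19) - ½*(-4)² - ¼*(-4)) = (26 - 38*(-1/28)) + (-95 - ½*16 + 1) = (26 + 19/14) + (-95 - 8 + 1) = 383/14 - 102 = -1045/14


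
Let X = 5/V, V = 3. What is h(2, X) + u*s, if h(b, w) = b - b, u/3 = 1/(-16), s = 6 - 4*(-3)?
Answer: -27/8 ≈ -3.3750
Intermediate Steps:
s = 18 (s = 6 + 12 = 18)
u = -3/16 (u = 3/(-16) = 3*(-1/16) = -3/16 ≈ -0.18750)
X = 5/3 ≈ 1.6667
h(b, w) = 0
h(2, X) + u*s = 0 - 3/16*18 = 0 - 27/8 = -27/8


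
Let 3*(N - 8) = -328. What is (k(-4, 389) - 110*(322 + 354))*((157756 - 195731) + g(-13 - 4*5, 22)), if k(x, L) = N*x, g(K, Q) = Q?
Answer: 2806801464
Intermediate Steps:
N = -304/3 (N = 8 + (1/3)*(-328) = 8 - 328/3 = -304/3 ≈ -101.33)
k(x, L) = -304*x/3
(k(-4, 389) - 110*(322 + 354))*((157756 - 195731) + g(-13 - 4*5, 22)) = (-304/3*(-4) - 110*(322 + 354))*((157756 - 195731) + 22) = (1216/3 - 110*676)*(-37975 + 22) = (1216/3 - 74360)*(-37953) = -221864/3*(-37953) = 2806801464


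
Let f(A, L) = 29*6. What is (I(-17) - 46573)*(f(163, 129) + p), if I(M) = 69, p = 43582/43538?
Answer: -16105590808/1979 ≈ -8.1382e+6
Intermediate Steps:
f(A, L) = 174
p = 1981/1979 (p = 43582*(1/43538) = 1981/1979 ≈ 1.0010)
(I(-17) - 46573)*(f(163, 129) + p) = (69 - 46573)*(174 + 1981/1979) = -46504*346327/1979 = -16105590808/1979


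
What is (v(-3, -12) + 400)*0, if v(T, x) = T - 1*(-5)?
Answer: 0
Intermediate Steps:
v(T, x) = 5 + T (v(T, x) = T + 5 = 5 + T)
(v(-3, -12) + 400)*0 = ((5 - 3) + 400)*0 = (2 + 400)*0 = 402*0 = 0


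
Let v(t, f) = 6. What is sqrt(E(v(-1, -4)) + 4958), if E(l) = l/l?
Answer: 3*sqrt(551) ≈ 70.420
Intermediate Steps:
E(l) = 1
sqrt(E(v(-1, -4)) + 4958) = sqrt(1 + 4958) = sqrt(4959) = 3*sqrt(551)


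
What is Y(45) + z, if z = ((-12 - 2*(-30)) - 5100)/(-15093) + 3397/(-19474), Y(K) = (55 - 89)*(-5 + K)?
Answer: -10248347687/7536438 ≈ -1359.8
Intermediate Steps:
Y(K) = 170 - 34*K (Y(K) = -34*(-5 + K) = 170 - 34*K)
z = 1207993/7536438 (z = ((-12 + 60) - 5100)*(-1/15093) + 3397*(-1/19474) = (48 - 5100)*(-1/15093) - 3397/19474 = -5052*(-1/15093) - 3397/19474 = 1684/5031 - 3397/19474 = 1207993/7536438 ≈ 0.16029)
Y(45) + z = (170 - 34*45) + 1207993/7536438 = (170 - 1530) + 1207993/7536438 = -1360 + 1207993/7536438 = -10248347687/7536438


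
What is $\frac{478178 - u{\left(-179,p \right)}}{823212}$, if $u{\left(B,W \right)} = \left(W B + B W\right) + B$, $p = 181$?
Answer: $\frac{543155}{823212} \approx 0.6598$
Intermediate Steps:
$u{\left(B,W \right)} = B + 2 B W$ ($u{\left(B,W \right)} = \left(B W + B W\right) + B = 2 B W + B = B + 2 B W$)
$\frac{478178 - u{\left(-179,p \right)}}{823212} = \frac{478178 - - 179 \left(1 + 2 \cdot 181\right)}{823212} = \left(478178 - - 179 \left(1 + 362\right)\right) \frac{1}{823212} = \left(478178 - \left(-179\right) 363\right) \frac{1}{823212} = \left(478178 - -64977\right) \frac{1}{823212} = \left(478178 + 64977\right) \frac{1}{823212} = 543155 \cdot \frac{1}{823212} = \frac{543155}{823212}$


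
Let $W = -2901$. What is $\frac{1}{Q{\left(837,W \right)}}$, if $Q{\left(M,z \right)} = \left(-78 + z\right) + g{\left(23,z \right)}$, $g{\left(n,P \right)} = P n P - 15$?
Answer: $\frac{1}{193560429} \approx 5.1663 \cdot 10^{-9}$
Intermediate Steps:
$g{\left(n,P \right)} = -15 + n P^{2}$ ($g{\left(n,P \right)} = n P^{2} - 15 = -15 + n P^{2}$)
$Q{\left(M,z \right)} = -93 + z + 23 z^{2}$ ($Q{\left(M,z \right)} = \left(-78 + z\right) + \left(-15 + 23 z^{2}\right) = -93 + z + 23 z^{2}$)
$\frac{1}{Q{\left(837,W \right)}} = \frac{1}{-93 - 2901 + 23 \left(-2901\right)^{2}} = \frac{1}{-93 - 2901 + 23 \cdot 8415801} = \frac{1}{-93 - 2901 + 193563423} = \frac{1}{193560429}$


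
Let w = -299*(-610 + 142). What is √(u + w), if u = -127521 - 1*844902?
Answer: 3*I*√92499 ≈ 912.41*I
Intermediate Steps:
u = -972423 (u = -127521 - 844902 = -972423)
w = 139932 (w = -299*(-468) = 139932)
√(u + w) = √(-972423 + 139932) = √(-832491) = 3*I*√92499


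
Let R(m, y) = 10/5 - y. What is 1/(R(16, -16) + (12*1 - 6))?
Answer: 1/24 ≈ 0.041667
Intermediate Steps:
R(m, y) = 2 - y (R(m, y) = 10*(1/5) - y = 2 - y)
1/(R(16, -16) + (12*1 - 6)) = 1/((2 - 1*(-16)) + (12*1 - 6)) = 1/((2 + 16) + (12 - 6)) = 1/(18 + 6) = 1/24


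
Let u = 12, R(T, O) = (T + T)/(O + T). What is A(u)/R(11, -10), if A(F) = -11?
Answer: -1/2 ≈ -0.50000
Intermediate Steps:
R(T, O) = 2*T/(O + T) (R(T, O) = (2*T)/(O + T) = 2*T/(O + T))
A(u)/R(11, -10) = -11/(2*11/(-10 + 11)) = -11/(2*11/1) = -11/(2*11*1) = -11/22 = -11*1/22 = -1/2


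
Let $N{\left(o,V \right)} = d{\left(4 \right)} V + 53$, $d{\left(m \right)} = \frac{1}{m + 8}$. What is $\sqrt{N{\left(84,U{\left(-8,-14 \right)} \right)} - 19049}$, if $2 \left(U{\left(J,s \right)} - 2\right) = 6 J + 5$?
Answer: $\frac{19 i \sqrt{842}}{4} \approx 137.83 i$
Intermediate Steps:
$U{\left(J,s \right)} = \frac{9}{2} + 3 J$ ($U{\left(J,s \right)} = 2 + \frac{6 J + 5}{2} = 2 + \frac{5 + 6 J}{2} = 2 + \left(\frac{5}{2} + 3 J\right) = \frac{9}{2} + 3 J$)
$d{\left(m \right)} = \frac{1}{8 + m}$
$N{\left(o,V \right)} = 53 + \frac{V}{12}$ ($N{\left(o,V \right)} = \frac{V}{8 + 4} + 53 = \frac{V}{12} + 53 = 53 + \frac{V}{12}$)
$\sqrt{N{\left(84,U{\left(-8,-14 \right)} \right)} - 19049} = \sqrt{\left(53 + \frac{\frac{9}{2} + 3 \left(-8\right)}{12}\right) - 19049} = \sqrt{\left(53 + \frac{\frac{9}{2} - 24}{12}\right) - 19049} = \sqrt{\left(53 + \frac{1}{12} \left(- \frac{39}{2}\right)\right) - 19049} = \sqrt{\left(53 - \frac{13}{8}\right) - 19049} = \sqrt{\frac{411}{8} - 19049} = \sqrt{- \frac{151981}{8}} = \frac{19 i \sqrt{842}}{4}$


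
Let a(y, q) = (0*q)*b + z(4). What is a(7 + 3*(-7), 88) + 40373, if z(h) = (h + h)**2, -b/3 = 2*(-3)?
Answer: 40437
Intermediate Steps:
b = 18 (b = -6*(-3) = -3*(-6) = 18)
z(h) = 4*h**2 (z(h) = (2*h)**2 = 4*h**2)
a(y, q) = 64 (a(y, q) = (0*q)*18 + 4*4**2 = 0*18 + 4*16 = 0 + 64 = 64)
a(7 + 3*(-7), 88) + 40373 = 64 + 40373 = 40437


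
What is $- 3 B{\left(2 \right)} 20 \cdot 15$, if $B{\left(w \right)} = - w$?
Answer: $1800$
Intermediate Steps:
$- 3 B{\left(2 \right)} 20 \cdot 15 = - 3 \left(\left(-1\right) 2\right) 20 \cdot 15 = \left(-3\right) \left(-2\right) 20 \cdot 15 = 6 \cdot 20 \cdot 15 = 120 \cdot 15 = 1800$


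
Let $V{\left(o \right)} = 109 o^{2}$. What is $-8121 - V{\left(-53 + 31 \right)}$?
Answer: $-60877$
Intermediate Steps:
$-8121 - V{\left(-53 + 31 \right)} = -8121 - 109 \left(-53 + 31\right)^{2} = -8121 - 109 \left(-22\right)^{2} = -8121 - 109 \cdot 484 = -8121 - 52756 = -60877$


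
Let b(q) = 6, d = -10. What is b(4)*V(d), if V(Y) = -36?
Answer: -216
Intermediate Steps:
b(4)*V(d) = 6*(-36) = -216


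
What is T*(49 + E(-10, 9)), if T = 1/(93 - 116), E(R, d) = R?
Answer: -39/23 ≈ -1.6957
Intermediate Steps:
T = -1/23 (T = 1/(-23) = -1/23 ≈ -0.043478)
T*(49 + E(-10, 9)) = -(49 - 10)/23 = -1/23*39 = -39/23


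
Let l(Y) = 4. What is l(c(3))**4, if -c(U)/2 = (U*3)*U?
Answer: 256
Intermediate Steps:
c(U) = -6*U**2 (c(U) = -2*U*3*U = -2*3*U*U = -6*U**2)
l(c(3))**4 = 4**4 = 256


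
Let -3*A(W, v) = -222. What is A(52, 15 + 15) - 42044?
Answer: -41970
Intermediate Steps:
A(W, v) = 74 (A(W, v) = -⅓*(-222) = 74)
A(52, 15 + 15) - 42044 = 74 - 42044 = -41970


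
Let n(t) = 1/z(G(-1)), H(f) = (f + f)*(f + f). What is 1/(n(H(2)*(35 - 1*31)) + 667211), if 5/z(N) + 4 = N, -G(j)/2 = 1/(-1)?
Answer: 5/3336053 ≈ 1.4988e-6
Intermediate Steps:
G(j) = 2 (G(j) = -2/(-1) = -2*(-1) = 2)
z(N) = 5/(-4 + N)
H(f) = 4*f² (H(f) = (2*f)*(2*f) = 4*f²)
n(t) = -⅖ (n(t) = 1/(5/(-4 + 2)) = 1/(5/(-2)) = 1/(5*(-½)) = 1/(-5/2) = -⅖)
1/(n(H(2)*(35 - 1*31)) + 667211) = 1/(-⅖ + 667211) = 1/(3336053/5) = 5/3336053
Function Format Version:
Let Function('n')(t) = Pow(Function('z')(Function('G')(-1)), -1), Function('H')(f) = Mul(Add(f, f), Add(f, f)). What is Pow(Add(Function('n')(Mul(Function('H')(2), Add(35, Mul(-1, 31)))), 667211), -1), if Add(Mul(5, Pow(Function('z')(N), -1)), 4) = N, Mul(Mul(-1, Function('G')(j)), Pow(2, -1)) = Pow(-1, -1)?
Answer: Rational(5, 3336053) ≈ 1.4988e-6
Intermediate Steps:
Function('G')(j) = 2 (Function('G')(j) = Mul(-2, Pow(-1, -1)) = Mul(-2, -1) = 2)
Function('z')(N) = Mul(5, Pow(Add(-4, N), -1))
Function('H')(f) = Mul(4, Pow(f, 2)) (Function('H')(f) = Mul(Mul(2, f), Mul(2, f)) = Mul(4, Pow(f, 2)))
Function('n')(t) = Rational(-2, 5) (Function('n')(t) = Pow(Mul(5, Pow(Add(-4, 2), -1)), -1) = Pow(Mul(5, Pow(-2, -1)), -1) = Pow(Mul(5, Rational(-1, 2)), -1) = Pow(Rational(-5, 2), -1) = Rational(-2, 5))
Pow(Add(Function('n')(Mul(Function('H')(2), Add(35, Mul(-1, 31)))), 667211), -1) = Pow(Add(Rational(-2, 5), 667211), -1) = Pow(Rational(3336053, 5), -1) = Rational(5, 3336053)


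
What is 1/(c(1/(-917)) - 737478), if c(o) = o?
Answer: -917/676267327 ≈ -1.3560e-6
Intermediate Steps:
1/(c(1/(-917)) - 737478) = 1/(1/(-917) - 737478) = 1/(-1/917 - 737478) = 1/(-676267327/917) = -917/676267327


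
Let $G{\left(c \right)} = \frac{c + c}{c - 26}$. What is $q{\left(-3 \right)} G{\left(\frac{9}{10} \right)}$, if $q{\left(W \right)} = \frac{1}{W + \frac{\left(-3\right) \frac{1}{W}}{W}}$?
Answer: $\frac{27}{1255} \approx 0.021514$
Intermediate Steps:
$q{\left(W \right)} = \frac{1}{W - \frac{3}{W^{2}}}$
$G{\left(c \right)} = \frac{2 c}{-26 + c}$
$q{\left(-3 \right)} G{\left(\frac{9}{10} \right)} = \frac{\left(-3\right)^{2}}{-3 + \left(-3\right)^{3}} \frac{2 \cdot \frac{9}{10}}{-26 + \frac{9}{10}} = \frac{9}{-3 - 27} \frac{2 \cdot 9 \cdot \frac{1}{10}}{-26 + 9 \cdot \frac{1}{10}} = \frac{9}{-30} \cdot 2 \cdot \frac{9}{10} \frac{1}{-26 + \frac{9}{10}} = 9 \left(- \frac{1}{30}\right) 2 \cdot \frac{9}{10} \frac{1}{- \frac{251}{10}} = - \frac{3 \cdot 2 \cdot \frac{9}{10} \left(- \frac{10}{251}\right)}{10} = \left(- \frac{3}{10}\right) \left(- \frac{18}{251}\right) = \frac{27}{1255}$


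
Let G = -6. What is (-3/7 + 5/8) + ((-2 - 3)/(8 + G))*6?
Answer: -829/56 ≈ -14.804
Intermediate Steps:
(-3/7 + 5/8) + ((-2 - 3)/(8 + G))*6 = (-3/7 + 5/8) + ((-2 - 3)/(8 - 6))*6 = (-3*⅐ + 5*(⅛)) - 5/2*6 = (-3/7 + 5/8) - 5*½*6 = 11/56 - 5/2*6 = 11/56 - 15 = -829/56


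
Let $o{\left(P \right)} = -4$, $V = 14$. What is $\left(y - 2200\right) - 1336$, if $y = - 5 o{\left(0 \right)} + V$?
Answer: $-3502$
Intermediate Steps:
$y = 34$ ($y = \left(-5\right) \left(-4\right) + 14 = 20 + 14 = 34$)
$\left(y - 2200\right) - 1336 = \left(34 - 2200\right) - 1336 = -2166 - 1336 = -3502$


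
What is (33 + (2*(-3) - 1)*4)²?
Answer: 25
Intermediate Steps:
(33 + (2*(-3) - 1)*4)² = (33 + (-6 - 1)*4)² = (33 - 7*4)² = (33 - 28)² = 5² = 25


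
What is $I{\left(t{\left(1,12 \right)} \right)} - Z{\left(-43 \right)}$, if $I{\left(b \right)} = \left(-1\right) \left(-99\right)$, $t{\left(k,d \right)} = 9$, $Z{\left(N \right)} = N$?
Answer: $142$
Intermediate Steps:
$I{\left(b \right)} = 99$
$I{\left(t{\left(1,12 \right)} \right)} - Z{\left(-43 \right)} = 99 - -43 = 99 + 43 = 142$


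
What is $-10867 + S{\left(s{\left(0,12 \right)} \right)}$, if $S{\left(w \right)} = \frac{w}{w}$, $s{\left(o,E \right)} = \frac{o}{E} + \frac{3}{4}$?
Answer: $-10866$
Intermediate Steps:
$s{\left(o,E \right)} = \frac{3}{4} + \frac{o}{E}$ ($s{\left(o,E \right)} = \frac{o}{E} + 3 \cdot \frac{1}{4} = \frac{o}{E} + \frac{3}{4} = \frac{3}{4} + \frac{o}{E}$)
$S{\left(w \right)} = 1$
$-10867 + S{\left(s{\left(0,12 \right)} \right)} = -10867 + 1 = -10866$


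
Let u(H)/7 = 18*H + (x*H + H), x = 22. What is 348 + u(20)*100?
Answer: 574348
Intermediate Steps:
u(H) = 287*H (u(H) = 7*(18*H + (22*H + H)) = 7*(18*H + 23*H) = 7*(41*H) = 287*H)
348 + u(20)*100 = 348 + (287*20)*100 = 348 + 5740*100 = 348 + 574000 = 574348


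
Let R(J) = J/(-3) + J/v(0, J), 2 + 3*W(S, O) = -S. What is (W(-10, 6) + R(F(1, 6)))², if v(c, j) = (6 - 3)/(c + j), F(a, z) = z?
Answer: 1444/9 ≈ 160.44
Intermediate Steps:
W(S, O) = -⅔ - S/3 (W(S, O) = -⅔ + (-S)/3 = -⅔ - S/3)
v(c, j) = 3/(c + j)
R(J) = -J/3 + J²/3 (R(J) = J/(-3) + J/((3/(0 + J))) = J*(-⅓) + J/((3/J)) = -J/3 + J*(J/3) = -J/3 + J²/3)
(W(-10, 6) + R(F(1, 6)))² = ((-⅔ - ⅓*(-10)) + (⅓)*6*(-1 + 6))² = ((-⅔ + 10/3) + (⅓)*6*5)² = (8/3 + 10)² = (38/3)² = 1444/9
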